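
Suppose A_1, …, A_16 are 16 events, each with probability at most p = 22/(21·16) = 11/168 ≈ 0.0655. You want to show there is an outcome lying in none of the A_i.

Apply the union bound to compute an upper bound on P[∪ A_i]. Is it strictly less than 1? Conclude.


Union bound: P[∪_{i=1}^{16} A_i] ≤ Σ_i P[A_i] ≤ 16·p = 16·(11/168) = 22/21.
Numerically: 22/21 ≈ 1.0476.
Is 22/21 < 1? NO.
Since the bound 22/21 is ≥ 1, the union bound is uninformative here; it does NOT by itself certify existence.

16·p = 22/21 ≈ 1.0476; existence NOT certified by the union bound.


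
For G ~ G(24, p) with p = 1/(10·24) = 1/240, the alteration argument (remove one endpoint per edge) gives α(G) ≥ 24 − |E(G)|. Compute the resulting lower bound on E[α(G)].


E[|E(G)|] = C(24, 2)·p = 276 · (1/240) = 23/20.
E[α(G)] ≥ n − E[|E(G)|] = 24 − 23/20 = 457/20.
Numerically: ≈ 22.85000.
(This is only a lower bound; the true E[α(G)] may be larger.)

E[α(G)] ≥ 457/20 ≈ 22.85000.


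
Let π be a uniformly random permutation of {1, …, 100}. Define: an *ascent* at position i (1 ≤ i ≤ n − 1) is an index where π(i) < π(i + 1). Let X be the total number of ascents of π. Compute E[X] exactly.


Write X = Σ X_I over i = 1, …, 99, with X_I the indicator of one ascent.
There are 99 indicators.
For each fixed i, the pair (π(i), π(i+1)) is a uniformly random ordered pair of distinct values from {1, …, 100}; by symmetry P[π(i) < π(i+1)] = 1/2.
By linearity: E[X] = 99 · (1/2) = (100 − 1) · (1/2) = 99/2 ≈ 49.500.

E[X] = 99/2 = 49.500.


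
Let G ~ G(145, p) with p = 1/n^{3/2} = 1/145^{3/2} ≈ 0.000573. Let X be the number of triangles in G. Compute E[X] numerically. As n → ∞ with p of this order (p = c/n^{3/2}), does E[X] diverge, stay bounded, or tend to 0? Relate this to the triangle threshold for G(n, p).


Number of potential triangles: C(145, 3) = 497640.
Each occurs with probability p³ ≈ (0.000573)³ ≈ 1.87864e-10.
By linearity: E[X] = C(145, 3)·p³ ≈ 497640 · 1.87864e-10 ≈ 0.000.
Since α = 3/2 > 1, p = c/n^{3/2} = o(1/n) is below the triangle threshold p ~ 1/n. Asymptotically E[X] ~ (c³/6)·n^{3(1−α)} = (1³/6)·n^{-1.5} → 0, so by Markov's inequality G has no triangles w.h.p.

E[X] ≈ 0.000; in regime p = Θ(1/n^{3/2}) E[X] tends to 0 (below the triangle threshold p ~ 1/n).


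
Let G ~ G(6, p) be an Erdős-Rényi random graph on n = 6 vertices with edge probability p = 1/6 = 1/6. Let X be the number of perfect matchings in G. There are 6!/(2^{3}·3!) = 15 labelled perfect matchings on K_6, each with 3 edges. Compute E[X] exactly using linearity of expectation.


K_6 has 6!/(2^{3}·3!) = 15 labelled perfect matchings.
For each such perfect matching H, let X_H = 1 if all 3 edges of H are present in G. Then P[X_H = 1] = p^{3} = (1/6)^{3} = 1/216.
By linearity: E[X] = Σ_H E[X_H] = 15 · p^{3} = 15 · 1/216 = 5/72.
Numerically: E[X] ≈ 0.0694444.

E[X] = 15 · (1/6)^{3} = 5/72 ≈ 0.0694444.


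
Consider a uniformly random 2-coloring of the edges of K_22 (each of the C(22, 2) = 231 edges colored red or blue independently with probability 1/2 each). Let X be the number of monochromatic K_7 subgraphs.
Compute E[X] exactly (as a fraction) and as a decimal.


Let X = Σ_S X_S over the C(22, 7) = 170544 subsets S of size 7, where X_S = 1 if the K_7 on S is monochromatic.
For a fixed S, the K_7 on S has C(7, 2) = 21 edges. P[all 21 edges red] = (1/2)^21, and likewise for blue, so P[monochromatic] = 2·(1/2)^21 = 2^{1 − 21} = 1/1048576.
Summing: E[X] = C(22, 7) · 2^{1 − 21} = 170544 · 1/1048576 = 10659/65536.
Numerically: E[X] ≈ 0.16264.

E[X] = C(22,7)·2^(1−C(7,2)) = 10659/65536 ≈ 0.16264.


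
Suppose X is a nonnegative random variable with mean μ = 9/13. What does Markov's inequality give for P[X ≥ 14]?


μ = E[X] = 9/13, a = 14.
Markov: P[X ≥ 14] ≤ μ/a = (9/13)/14 = 9/182.
Numerically: ≈ 0.049.
(Since a = 14 > μ = 0.692, the bound 9/182 is < 1 and informative.)

P[X ≥ 14] ≤ 9/182 ≈ 0.049.


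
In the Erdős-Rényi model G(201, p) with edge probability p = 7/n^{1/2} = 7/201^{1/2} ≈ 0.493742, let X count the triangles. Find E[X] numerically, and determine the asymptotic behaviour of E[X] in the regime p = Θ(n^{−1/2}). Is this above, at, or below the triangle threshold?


Number of potential triangles: C(201, 3) = 1333300.
Each occurs with probability p³ ≈ (0.493742)³ ≈ 1.20364948e-01.
By linearity: E[X] = C(201, 3)·p³ ≈ 1333300 · 1.20364948e-01 ≈ 160482.585672.
Since α = 1/2 < 1, p = c/n^{1/2} ≫ 1/n is above the triangle threshold p ~ 1/n. Asymptotically E[X] ~ (c³/6)·n^{3(1−α)} = (7³/6)·n^{1.5} → ∞; triangles are abundant w.h.p.

E[X] ≈ 160482.585672; in regime p = Θ(1/n^{1/2}) E[X] diverges (above the triangle threshold p ~ 1/n).


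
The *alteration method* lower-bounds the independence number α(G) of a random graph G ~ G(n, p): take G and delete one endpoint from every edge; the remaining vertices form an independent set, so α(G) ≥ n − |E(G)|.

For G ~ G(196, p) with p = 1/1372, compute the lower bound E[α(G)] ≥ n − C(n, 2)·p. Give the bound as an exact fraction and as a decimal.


E[|E(G)|] = C(196, 2)·p = 19110 · (1/1372) = 195/14.
E[α(G)] ≥ n − E[|E(G)|] = 196 − 195/14 = 2549/14.
Numerically: ≈ 182.0714.
(This is only a lower bound; the true E[α(G)] may be larger.)

E[α(G)] ≥ 2549/14 ≈ 182.0714.


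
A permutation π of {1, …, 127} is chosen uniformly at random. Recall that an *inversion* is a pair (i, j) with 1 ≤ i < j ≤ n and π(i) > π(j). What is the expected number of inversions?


Write X = Σ X_I over the C(127, 2) = 8001 pairs i < j, with X_I the indicator of one inversion.
There are 8001 indicators.
For each fixed pair i < j, the values π(i) and π(j) are two distinct elements of {1, …, 127} in uniformly random order; by symmetry P[π(i) > π(j)] = 1/2.
By linearity: E[X] = 8001 · (1/2) = C(127, 2) · (1/2) = 8001/2 = 8001/2 ≈ 4000.5000.

E[X] = 8001/2 = 4000.5000.


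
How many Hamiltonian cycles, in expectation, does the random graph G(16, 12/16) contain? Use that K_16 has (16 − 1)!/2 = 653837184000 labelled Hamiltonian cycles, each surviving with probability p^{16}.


K_16 has (16 − 1)!/2 = 653837184000 labelled Hamiltonian cycles.
For each such Hamiltonian cycle H, let X_H = 1 if all 16 edges of H are present in G. Then P[X_H = 1] = p^{16} = (3/4)^{16} = 43046721/4294967296.
By linearity of expectation: E[X] = Σ_H E[X_H] = 653837184000 · p^{16} = 653837184000 · 43046721/4294967296 = 27485885585032875/4194304.
Numerically: E[X] ≈ 6.553e+09.

E[X] = 653837184000 · (3/4)^{16} = 27485885585032875/4194304 ≈ 6.553e+09.


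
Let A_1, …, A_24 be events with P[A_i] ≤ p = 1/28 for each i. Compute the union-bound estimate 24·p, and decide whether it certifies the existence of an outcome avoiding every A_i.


Union bound: P[∪_{i=1}^{24} A_i] ≤ Σ_i P[A_i] ≤ 24·p = 24·(1/28) = 6/7.
Numerically: 6/7 ≈ 0.8571.
Is 6/7 < 1? YES.
Since P[∪ A_i] ≤ 6/7 < 1, the complement has P[∩ A_i^c] ≥ 1 − 6/7 = 1/7 > 0, so some outcome avoids every A_i.

24·p = 6/7 ≈ 0.8571; existence CERTIFIED by the union bound.


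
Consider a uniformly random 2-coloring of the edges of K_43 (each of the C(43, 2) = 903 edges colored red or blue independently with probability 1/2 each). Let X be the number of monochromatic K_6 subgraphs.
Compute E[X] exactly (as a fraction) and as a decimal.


Let X = Σ_S X_S over the C(43, 6) = 6096454 subsets S of size 6, where X_S = 1 if the K_6 on S is monochromatic.
For a fixed S, the K_6 on S has C(6, 2) = 15 edges. P[all 15 edges red] = (1/2)^15, and likewise for blue, so P[monochromatic] = 2·(1/2)^15 = 2^{1 − 15} = 1/16384.
Summing: E[X] = C(43, 6) · 2^{1 − 15} = 6096454 · 1/16384 = 3048227/8192.
Numerically: E[X] ≈ 372.098022.

E[X] = C(43,6)·2^(1−C(6,2)) = 3048227/8192 ≈ 372.098022.


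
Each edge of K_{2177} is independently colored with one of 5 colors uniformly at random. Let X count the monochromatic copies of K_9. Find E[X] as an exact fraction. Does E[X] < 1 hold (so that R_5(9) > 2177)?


E[X] = C(2177, 9) · 5^{1 − 36} = 2976951400847999984172400 · 5^{−35} = 2976951400847999984172400/2910383045673370361328125.
As a reduced fraction: E[X] = 119078056033919999366896/116415321826934814453125 ≈ 1.0228727.
Is E[X] < 1? NO.
Since E[X] ≥ 1, the first-moment bound is inconclusive at n = 2177; it does NOT by itself certify R_5(9) > 2177.

E[X] = 119078056033919999366896/116415321826934814453125 ≈ 1.0228727; E[X] ≥ 1; first-moment method inconclusive here.


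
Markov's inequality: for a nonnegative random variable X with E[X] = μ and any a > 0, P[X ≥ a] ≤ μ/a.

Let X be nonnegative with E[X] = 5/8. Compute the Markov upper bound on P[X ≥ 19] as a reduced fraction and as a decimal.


μ = E[X] = 5/8, a = 19.
Markov: P[X ≥ 19] ≤ μ/a = (5/8)/19 = 5/152.
Numerically: ≈ 0.0329.
(Since a = 19 > μ = 0.6250, the bound 5/152 is < 1 and informative.)

P[X ≥ 19] ≤ 5/152 ≈ 0.0329.


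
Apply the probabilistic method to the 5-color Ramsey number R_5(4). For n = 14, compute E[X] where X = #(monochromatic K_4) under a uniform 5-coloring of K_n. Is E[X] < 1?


E[X] = C(14, 4) · 5^{1 − 6} = 1001 · 5^{−5} = 1001/3125.
As a reduced fraction: E[X] = 1001/3125 ≈ 0.3203.
Is E[X] < 1? YES.
Since E[X] < 1, there exists a 5-coloring of K_{14} with no monochromatic K_4; hence R_5(4) > 14.

E[X] = 1001/3125 ≈ 0.3203; E[X] < 1, so R_5(4) > 14.


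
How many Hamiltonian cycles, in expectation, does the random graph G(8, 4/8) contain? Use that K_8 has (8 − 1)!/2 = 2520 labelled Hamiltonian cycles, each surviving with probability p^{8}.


K_8 has (8 − 1)!/2 = 2520 labelled Hamiltonian cycles.
For each such Hamiltonian cycle H, let X_H = 1 if all 8 edges of H are present in G. Then P[X_H = 1] = p^{8} = (1/2)^{8} = 1/256.
By linearity of expectation: E[X] = Σ_H E[X_H] = 2520 · p^{8} = 2520 · 1/256 = 315/32.
Numerically: E[X] ≈ 9.84.

E[X] = 2520 · (1/2)^{8} = 315/32 ≈ 9.84.


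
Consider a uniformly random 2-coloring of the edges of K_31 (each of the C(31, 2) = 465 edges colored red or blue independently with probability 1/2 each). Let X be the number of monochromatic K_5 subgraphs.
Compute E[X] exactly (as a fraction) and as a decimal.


Let X = Σ_S X_S over the C(31, 5) = 169911 subsets S of size 5, where X_S = 1 if the K_5 on S is monochromatic.
For a fixed S, the K_5 on S has C(5, 2) = 10 edges. P[all 10 edges red] = (1/2)^10, and likewise for blue, so P[monochromatic] = 2·(1/2)^10 = 2^{1 − 10} = 1/512.
By linearity of expectation: E[X] = C(31, 5) · 2^{1 − 10} = 169911 · 1/512 = 169911/512.
Numerically: E[X] ≈ 331.8574.

E[X] = C(31,5)·2^(1−C(5,2)) = 169911/512 ≈ 331.8574.


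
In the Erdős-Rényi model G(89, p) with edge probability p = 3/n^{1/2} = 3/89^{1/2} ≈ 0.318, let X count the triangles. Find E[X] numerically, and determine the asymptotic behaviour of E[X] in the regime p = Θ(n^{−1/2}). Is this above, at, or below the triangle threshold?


Number of potential triangles: C(89, 3) = 113564.
Each occurs with probability p³ ≈ (0.318)³ ≈ 3.21572e-02.
By linearity: E[X] = C(89, 3)·p³ ≈ 113564 · 3.21572e-02 ≈ 3651.905.
Since α = 1/2 < 1, p = c/n^{1/2} ≫ 1/n is above the triangle threshold p ~ 1/n. Asymptotically E[X] ~ (c³/6)·n^{3(1−α)} = (3³/6)·n^{1.5} → ∞; triangles are abundant w.h.p.

E[X] ≈ 3651.905; in regime p = Θ(1/n^{1/2}) E[X] diverges (above the triangle threshold p ~ 1/n).


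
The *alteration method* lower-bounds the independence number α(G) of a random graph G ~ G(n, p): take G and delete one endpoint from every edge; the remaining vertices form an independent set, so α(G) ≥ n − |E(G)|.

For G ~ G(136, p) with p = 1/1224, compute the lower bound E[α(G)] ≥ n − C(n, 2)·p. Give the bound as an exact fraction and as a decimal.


E[|E(G)|] = C(136, 2)·p = 9180 · (1/1224) = 15/2.
E[α(G)] ≥ n − E[|E(G)|] = 136 − 15/2 = 257/2.
Numerically: ≈ 128.5000.
(This is only a lower bound; the true E[α(G)] may be larger.)

E[α(G)] ≥ 257/2 ≈ 128.5000.


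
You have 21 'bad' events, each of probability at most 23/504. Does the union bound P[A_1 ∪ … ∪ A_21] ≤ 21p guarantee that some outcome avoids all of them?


Union bound: P[∪_{i=1}^{21} A_i] ≤ Σ_i P[A_i] ≤ 21·p = 21·(23/504) = 23/24.
Numerically: 23/24 ≈ 0.958.
Is 23/24 < 1? YES.
Since P[∪ A_i] ≤ 23/24 < 1, the complement has P[∩ A_i^c] ≥ 1 − 23/24 = 1/24 > 0, so some outcome avoids every A_i.

21·p = 23/24 ≈ 0.958; existence CERTIFIED by the union bound.


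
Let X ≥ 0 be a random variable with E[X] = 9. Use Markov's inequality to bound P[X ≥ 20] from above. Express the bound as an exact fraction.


μ = E[X] = 9, a = 20.
Markov: P[X ≥ 20] ≤ μ/a = (9)/20 = 9/20.
Numerically: ≈ 0.4500.
(Since a = 20 > μ = 9.0000, the bound 9/20 is < 1 and informative.)

P[X ≥ 20] ≤ 9/20 ≈ 0.4500.


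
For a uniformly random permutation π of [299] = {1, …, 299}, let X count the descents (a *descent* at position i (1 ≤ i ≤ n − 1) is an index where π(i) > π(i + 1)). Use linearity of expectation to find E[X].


Write X = Σ X_I over i = 1, …, 298, with X_I the indicator of one descent.
There are 298 indicators.
For each fixed i, the pair (π(i), π(i+1)) is a uniformly random ordered pair of distinct values from {1, …, 299}; by symmetry P[π(i) > π(i+1)] = 1/2.
By linearity: E[X] = 298 · (1/2) = (299 − 1) · (1/2) = 149 ≈ 149.000.

E[X] = 149 = 149.000.


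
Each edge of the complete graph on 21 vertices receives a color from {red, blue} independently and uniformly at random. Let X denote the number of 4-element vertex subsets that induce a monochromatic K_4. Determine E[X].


Let X = Σ_S X_S over the C(21, 4) = 5985 subsets S of size 4, where X_S = 1 if the K_4 on S is monochromatic.
For a fixed S, the K_4 on S has C(4, 2) = 6 edges. P[all 6 edges red] = (1/2)^6, and likewise for blue, so P[monochromatic] = 2·(1/2)^6 = 2^{1 − 6} = 1/32.
Summing: E[X] = C(21, 4) · 2^{1 − 6} = 5985 · 1/32 = 5985/32.
Numerically: E[X] ≈ 187.0312.

E[X] = C(21,4)·2^(1−C(4,2)) = 5985/32 ≈ 187.0312.


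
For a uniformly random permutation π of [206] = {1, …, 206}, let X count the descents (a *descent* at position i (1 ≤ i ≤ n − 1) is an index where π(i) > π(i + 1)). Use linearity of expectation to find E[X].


Write X = Σ X_I over i = 1, …, 205, with X_I the indicator of one descent.
There are 205 indicators.
For each fixed i, the pair (π(i), π(i+1)) is a uniformly random ordered pair of distinct values from {1, …, 206}; by symmetry P[π(i) > π(i+1)] = 1/2.
By linearity: E[X] = 205 · (1/2) = (206 − 1) · (1/2) = 205/2 ≈ 102.500000.

E[X] = 205/2 = 102.500000.


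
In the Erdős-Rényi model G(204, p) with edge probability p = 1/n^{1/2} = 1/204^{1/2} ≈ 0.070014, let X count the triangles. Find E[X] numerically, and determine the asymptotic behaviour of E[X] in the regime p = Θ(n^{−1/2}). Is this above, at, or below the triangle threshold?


Number of potential triangles: C(204, 3) = 1394204.
Each occurs with probability p³ ≈ (0.070014)³ ≈ 3.4320590e-04.
By linearity: E[X] = C(204, 3)·p³ ≈ 1394204 · 3.4320590e-04 ≈ 478.49904.
Since α = 1/2 < 1, p = c/n^{1/2} ≫ 1/n is above the triangle threshold p ~ 1/n. Asymptotically E[X] ~ (c³/6)·n^{3(1−α)} = (1³/6)·n^{1.5} → ∞; triangles are abundant w.h.p.

E[X] ≈ 478.49904; in regime p = Θ(1/n^{1/2}) E[X] diverges (above the triangle threshold p ~ 1/n).


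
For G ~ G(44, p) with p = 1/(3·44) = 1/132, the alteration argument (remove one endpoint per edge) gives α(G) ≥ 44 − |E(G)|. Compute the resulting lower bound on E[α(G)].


E[|E(G)|] = C(44, 2)·p = 946 · (1/132) = 43/6.
E[α(G)] ≥ n − E[|E(G)|] = 44 − 43/6 = 221/6.
Numerically: ≈ 36.8333.
(This is only a lower bound; the true E[α(G)] may be larger.)

E[α(G)] ≥ 221/6 ≈ 36.8333.


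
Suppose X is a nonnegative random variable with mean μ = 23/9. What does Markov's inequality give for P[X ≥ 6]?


μ = E[X] = 23/9, a = 6.
Markov: P[X ≥ 6] ≤ μ/a = (23/9)/6 = 23/54.
Numerically: ≈ 0.42593.
(Since a = 6 > μ = 2.55556, the bound 23/54 is < 1 and informative.)

P[X ≥ 6] ≤ 23/54 ≈ 0.42593.


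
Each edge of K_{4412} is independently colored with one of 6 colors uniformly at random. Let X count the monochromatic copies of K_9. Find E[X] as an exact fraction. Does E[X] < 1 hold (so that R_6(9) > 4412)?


E[X] = C(4412, 9) · 6^{1 − 36} = 1731452449760113018141823620 · 6^{−35} = 1731452449760113018141823620/1719070799748422591028658176.
As a reduced fraction: E[X] = 432863112440028254535455905/429767699937105647757164544 ≈ 1.007203.
Is E[X] < 1? NO.
Since E[X] ≥ 1, the first-moment bound is inconclusive at n = 4412; it does NOT by itself certify R_6(9) > 4412.

E[X] = 432863112440028254535455905/429767699937105647757164544 ≈ 1.007203; E[X] ≥ 1; first-moment method inconclusive here.


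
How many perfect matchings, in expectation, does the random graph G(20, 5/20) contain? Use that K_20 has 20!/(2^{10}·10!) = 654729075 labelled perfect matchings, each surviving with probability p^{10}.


K_20 has 20!/(2^{10}·10!) = 654729075 labelled perfect matchings.
For each such perfect matching H, let X_H = 1 if all 10 edges of H are present in G. Then P[X_H = 1] = p^{10} = (1/4)^{10} = 1/1048576.
By linearity: E[X] = Σ_H E[X_H] = 654729075 · p^{10} = 654729075 · 1/1048576 = 654729075/1048576.
Numerically: E[X] ≈ 624.

E[X] = 654729075 · (1/4)^{10} = 654729075/1048576 ≈ 624.


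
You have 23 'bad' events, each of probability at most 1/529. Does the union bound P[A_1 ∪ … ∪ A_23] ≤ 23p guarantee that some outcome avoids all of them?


Union bound: P[∪_{i=1}^{23} A_i] ≤ Σ_i P[A_i] ≤ 23·p = 23·(1/529) = 1/23.
Numerically: 1/23 ≈ 0.043478.
Is 1/23 < 1? YES.
Since P[∪ A_i] ≤ 1/23 < 1, the complement has P[∩ A_i^c] ≥ 1 − 1/23 = 22/23 > 0, so some outcome avoids every A_i.

23·p = 1/23 ≈ 0.043478; existence CERTIFIED by the union bound.


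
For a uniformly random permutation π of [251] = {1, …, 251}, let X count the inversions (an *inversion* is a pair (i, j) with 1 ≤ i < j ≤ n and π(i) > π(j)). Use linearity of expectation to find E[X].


Write X = Σ X_I over the C(251, 2) = 31375 pairs i < j, with X_I the indicator of one inversion.
There are 31375 indicators.
For each fixed pair i < j, the values π(i) and π(j) are two distinct elements of {1, …, 251} in uniformly random order; by symmetry P[π(i) > π(j)] = 1/2.
By linearity: E[X] = 31375 · (1/2) = C(251, 2) · (1/2) = 31375/2 = 31375/2 ≈ 15687.5000.

E[X] = 31375/2 = 15687.5000.


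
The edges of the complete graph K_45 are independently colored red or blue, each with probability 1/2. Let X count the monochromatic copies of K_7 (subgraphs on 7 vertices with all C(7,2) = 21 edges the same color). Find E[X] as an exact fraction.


Let X = Σ_S X_S over the C(45, 7) = 45379620 subsets S of size 7, where X_S = 1 if the K_7 on S is monochromatic.
For a fixed S, the K_7 on S has C(7, 2) = 21 edges. P[all 21 edges red] = (1/2)^21, and likewise for blue, so P[monochromatic] = 2·(1/2)^21 = 2^{1 − 21} = 1/1048576.
By linearity of expectation: E[X] = C(45, 7) · 2^{1 − 21} = 45379620 · 1/1048576 = 11344905/262144.
Numerically: E[X] ≈ 43.277378.

E[X] = C(45,7)·2^(1−C(7,2)) = 11344905/262144 ≈ 43.277378.


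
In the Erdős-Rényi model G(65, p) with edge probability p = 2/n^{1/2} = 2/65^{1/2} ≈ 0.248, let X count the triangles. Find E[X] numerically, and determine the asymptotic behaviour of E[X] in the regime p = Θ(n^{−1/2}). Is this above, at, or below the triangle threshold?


Number of potential triangles: C(65, 3) = 43680.
Each occurs with probability p³ ≈ (0.248)³ ≈ 1.52658e-02.
By linearity: E[X] = C(65, 3)·p³ ≈ 43680 · 1.52658e-02 ≈ 666.811.
Since α = 1/2 < 1, p = c/n^{1/2} ≫ 1/n is above the triangle threshold p ~ 1/n. Asymptotically E[X] ~ (c³/6)·n^{3(1−α)} = (2³/6)·n^{1.5} → ∞; triangles are abundant w.h.p.

E[X] ≈ 666.811; in regime p = Θ(1/n^{1/2}) E[X] diverges (above the triangle threshold p ~ 1/n).


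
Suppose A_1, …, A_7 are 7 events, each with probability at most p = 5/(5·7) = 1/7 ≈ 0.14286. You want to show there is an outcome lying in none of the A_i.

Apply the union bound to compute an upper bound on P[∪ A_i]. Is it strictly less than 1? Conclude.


Union bound: P[∪_{i=1}^{7} A_i] ≤ Σ_i P[A_i] ≤ 7·p = 7·(1/7) = 1.
Numerically: 1 ≈ 1.00000.
Is 1 < 1? NO.
Since the bound 1 is ≥ 1, the union bound is uninformative here; it does NOT by itself certify existence.

7·p = 1 ≈ 1.00000; existence NOT certified by the union bound.


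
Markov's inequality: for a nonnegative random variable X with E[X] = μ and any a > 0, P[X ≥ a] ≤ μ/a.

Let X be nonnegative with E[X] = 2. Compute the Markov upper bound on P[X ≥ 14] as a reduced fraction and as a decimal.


μ = E[X] = 2, a = 14.
Markov: P[X ≥ 14] ≤ μ/a = (2)/14 = 1/7.
Numerically: ≈ 0.1429.
(Since a = 14 > μ = 2.0000, the bound 1/7 is < 1 and informative.)

P[X ≥ 14] ≤ 1/7 ≈ 0.1429.


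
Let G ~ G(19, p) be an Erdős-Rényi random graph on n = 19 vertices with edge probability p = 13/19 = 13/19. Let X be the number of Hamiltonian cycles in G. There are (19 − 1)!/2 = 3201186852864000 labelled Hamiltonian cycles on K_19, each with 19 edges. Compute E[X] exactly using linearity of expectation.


K_19 has (19 − 1)!/2 = 3201186852864000 labelled Hamiltonian cycles.
For each such Hamiltonian cycle H, let X_H = 1 if all 19 edges of H are present in G. Then P[X_H = 1] = p^{19} = (13/19)^{19} = 1461920290375446110677/1978419655660313589123979.
By linearity of expectation: E[X] = Σ_H E[X_H] = 3201186852864000 · p^{19} = 3201186852864000 · 1461920290375446110677/1978419655660313589123979 = 4679880013484999364018134658428928000/1978419655660313589123979.
Numerically: E[X] ≈ 2.365e+12.

E[X] = 3201186852864000 · (13/19)^{19} = 4679880013484999364018134658428928000/1978419655660313589123979 ≈ 2.365e+12.


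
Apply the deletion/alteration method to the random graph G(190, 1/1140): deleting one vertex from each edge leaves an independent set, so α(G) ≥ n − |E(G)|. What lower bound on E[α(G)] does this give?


E[|E(G)|] = C(190, 2)·p = 17955 · (1/1140) = 63/4.
E[α(G)] ≥ n − E[|E(G)|] = 190 − 63/4 = 697/4.
Numerically: ≈ 174.25000.
(This is only a lower bound; the true E[α(G)] may be larger.)

E[α(G)] ≥ 697/4 ≈ 174.25000.


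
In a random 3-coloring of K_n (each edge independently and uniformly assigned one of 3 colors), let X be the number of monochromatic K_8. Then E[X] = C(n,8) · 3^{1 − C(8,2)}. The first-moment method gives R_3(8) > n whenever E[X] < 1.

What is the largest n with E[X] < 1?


We need C(n, 8) · 3^{1 − 28} < 1, i.e. C(n, 8) < 3^{28 − 1} = 7625597484987.
Check values of n near the boundary:
  n = 155: C(155, 8) = 6876747915675; 6876747915675 < 7625597484987? YES
  n = 156: C(156, 8) = 7248464019225; 7248464019225 < 7625597484987? YES
  n = 157: C(157, 8) = 7637643295425; 7637643295425 < 7625597484987? NO
The largest n with C(n, 8) < 7625597484987 is n = 156 (where E[X] = 805384891025/847288609443 ≈ 0.95054). Hence R_3(8) > 156, i.e. R_3(8) ≥ 157.

Largest n = 156; hence R_3(8) > 156.


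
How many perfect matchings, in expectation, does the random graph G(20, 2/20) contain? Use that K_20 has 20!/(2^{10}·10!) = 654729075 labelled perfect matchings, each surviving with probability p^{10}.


K_20 has 20!/(2^{10}·10!) = 654729075 labelled perfect matchings.
For each such perfect matching H, let X_H = 1 if all 10 edges of H are present in G. Then P[X_H = 1] = p^{10} = (1/10)^{10} = 1/10000000000.
Summing the indicators: E[X] = Σ_H E[X_H] = 654729075 · p^{10} = 654729075 · 1/10000000000 = 26189163/400000000.
Numerically: E[X] ≈ 0.0654729.

E[X] = 654729075 · (1/10)^{10} = 26189163/400000000 ≈ 0.0654729.


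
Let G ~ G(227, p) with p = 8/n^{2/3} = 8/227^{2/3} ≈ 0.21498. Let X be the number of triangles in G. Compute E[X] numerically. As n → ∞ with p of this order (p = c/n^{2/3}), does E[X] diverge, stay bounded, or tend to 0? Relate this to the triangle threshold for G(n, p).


Number of potential triangles: C(227, 3) = 1923825.
Each occurs with probability p³ ≈ (0.21498)³ ≈ 9.9361525e-03.
By linearity: E[X] = C(227, 3)·p³ ≈ 1923825 · 9.9361525e-03 ≈ 19115.41850.
Since α = 2/3 < 1, p = c/n^{2/3} ≫ 1/n is above the triangle threshold p ~ 1/n. Asymptotically E[X] ~ (c³/6)·n^{3(1−α)} = (8³/6)·n^{1} → ∞; triangles are abundant w.h.p.

E[X] ≈ 19115.41850; in regime p = Θ(1/n^{2/3}) E[X] diverges (above the triangle threshold p ~ 1/n).


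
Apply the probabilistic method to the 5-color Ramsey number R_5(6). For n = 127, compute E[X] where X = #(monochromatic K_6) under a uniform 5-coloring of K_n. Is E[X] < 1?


E[X] = C(127, 6) · 5^{1 − 15} = 5169379425 · 5^{−14} = 5169379425/6103515625.
As a reduced fraction: E[X] = 206775177/244140625 ≈ 0.846951.
Is E[X] < 1? YES.
Since E[X] < 1, there exists a 5-coloring of K_{127} with no monochromatic K_6; hence R_5(6) > 127.

E[X] = 206775177/244140625 ≈ 0.846951; E[X] < 1, so R_5(6) > 127.


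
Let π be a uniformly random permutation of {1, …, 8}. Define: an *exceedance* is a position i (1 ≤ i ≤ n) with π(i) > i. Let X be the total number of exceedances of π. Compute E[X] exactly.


Write X = Σ_{i=1}^{8} X_i, where X_i = 1_{π(i) > i}.
For each fixed i, π(i) is uniform over {1, …, 8} (marginal of a uniform permutation), so P[π(i) > i] = (n − i)/n. Summing: Σ_{i=1}^{8} (n − i)/n = (0 + 1 + … + 7)/8 = 8(8 − 1)/(2·8) = (8 − 1)/2.
Hence E[X] = Σ_{i=1}^{8} (8 − i)/8 = 7/2 ≈ 3.50000.

E[X] = 7/2 = 3.50000.


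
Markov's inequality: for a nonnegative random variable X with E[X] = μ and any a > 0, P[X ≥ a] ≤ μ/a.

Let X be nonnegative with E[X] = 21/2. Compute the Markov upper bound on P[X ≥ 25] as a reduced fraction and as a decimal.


μ = E[X] = 21/2, a = 25.
Markov: P[X ≥ 25] ≤ μ/a = (21/2)/25 = 21/50.
Numerically: ≈ 0.4200.
(Since a = 25 > μ = 10.5000, the bound 21/50 is < 1 and informative.)

P[X ≥ 25] ≤ 21/50 ≈ 0.4200.


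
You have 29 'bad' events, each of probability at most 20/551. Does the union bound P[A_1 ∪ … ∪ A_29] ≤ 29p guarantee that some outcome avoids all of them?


Union bound: P[∪_{i=1}^{29} A_i] ≤ Σ_i P[A_i] ≤ 29·p = 29·(20/551) = 20/19.
Numerically: 20/19 ≈ 1.0526316.
Is 20/19 < 1? NO.
Since the bound 20/19 is ≥ 1, the union bound is uninformative here; it does NOT by itself certify existence.

29·p = 20/19 ≈ 1.0526316; existence NOT certified by the union bound.


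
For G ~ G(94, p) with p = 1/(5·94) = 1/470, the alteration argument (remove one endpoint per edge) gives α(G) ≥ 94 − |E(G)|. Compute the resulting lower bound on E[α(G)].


E[|E(G)|] = C(94, 2)·p = 4371 · (1/470) = 93/10.
E[α(G)] ≥ n − E[|E(G)|] = 94 − 93/10 = 847/10.
Numerically: ≈ 84.700.
(This is only a lower bound; the true E[α(G)] may be larger.)

E[α(G)] ≥ 847/10 ≈ 84.700.


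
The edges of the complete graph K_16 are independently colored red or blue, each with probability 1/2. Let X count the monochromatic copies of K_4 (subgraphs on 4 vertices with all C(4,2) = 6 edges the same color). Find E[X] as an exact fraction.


Let X = Σ_S X_S over the C(16, 4) = 1820 subsets S of size 4, where X_S = 1 if the K_4 on S is monochromatic.
For a fixed S, the K_4 on S has C(4, 2) = 6 edges. P[all 6 edges red] = (1/2)^6, and likewise for blue, so P[monochromatic] = 2·(1/2)^6 = 2^{1 − 6} = 1/32.
Summing: E[X] = C(16, 4) · 2^{1 − 6} = 1820 · 1/32 = 455/8.
Numerically: E[X] ≈ 56.8750.

E[X] = C(16,4)·2^(1−C(4,2)) = 455/8 ≈ 56.8750.


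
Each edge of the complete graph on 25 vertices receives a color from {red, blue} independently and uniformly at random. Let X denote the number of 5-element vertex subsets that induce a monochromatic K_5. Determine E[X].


Let X = Σ_S X_S over the C(25, 5) = 53130 subsets S of size 5, where X_S = 1 if the K_5 on S is monochromatic.
For a fixed S, the K_5 on S has C(5, 2) = 10 edges. P[all 10 edges red] = (1/2)^10, and likewise for blue, so P[monochromatic] = 2·(1/2)^10 = 2^{1 − 10} = 1/512.
By linearity: E[X] = C(25, 5) · 2^{1 − 10} = 53130 · 1/512 = 26565/256.
Numerically: E[X] ≈ 103.76953.

E[X] = C(25,5)·2^(1−C(5,2)) = 26565/256 ≈ 103.76953.


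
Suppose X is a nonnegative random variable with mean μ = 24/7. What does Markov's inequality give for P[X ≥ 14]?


μ = E[X] = 24/7, a = 14.
Markov: P[X ≥ 14] ≤ μ/a = (24/7)/14 = 12/49.
Numerically: ≈ 0.245.
(Since a = 14 > μ = 3.429, the bound 12/49 is < 1 and informative.)

P[X ≥ 14] ≤ 12/49 ≈ 0.245.


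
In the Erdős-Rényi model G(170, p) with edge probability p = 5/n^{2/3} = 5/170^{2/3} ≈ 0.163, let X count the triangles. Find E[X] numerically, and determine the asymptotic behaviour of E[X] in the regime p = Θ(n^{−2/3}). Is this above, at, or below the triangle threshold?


Number of potential triangles: C(170, 3) = 804440.
Each occurs with probability p³ ≈ (0.163)³ ≈ 4.32526e-03.
By linearity: E[X] = C(170, 3)·p³ ≈ 804440 · 4.32526e-03 ≈ 3479.412.
Since α = 2/3 < 1, p = c/n^{2/3} ≫ 1/n is above the triangle threshold p ~ 1/n. Asymptotically E[X] ~ (c³/6)·n^{3(1−α)} = (5³/6)·n^{1} → ∞; triangles are abundant w.h.p.

E[X] ≈ 3479.412; in regime p = Θ(1/n^{2/3}) E[X] diverges (above the triangle threshold p ~ 1/n).


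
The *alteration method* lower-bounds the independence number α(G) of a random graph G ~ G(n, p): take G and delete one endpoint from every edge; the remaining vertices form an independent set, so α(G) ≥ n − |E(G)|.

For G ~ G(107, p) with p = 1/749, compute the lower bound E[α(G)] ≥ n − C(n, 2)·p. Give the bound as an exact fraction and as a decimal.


E[|E(G)|] = C(107, 2)·p = 5671 · (1/749) = 53/7.
E[α(G)] ≥ n − E[|E(G)|] = 107 − 53/7 = 696/7.
Numerically: ≈ 99.429.
(This is only a lower bound; the true E[α(G)] may be larger.)

E[α(G)] ≥ 696/7 ≈ 99.429.


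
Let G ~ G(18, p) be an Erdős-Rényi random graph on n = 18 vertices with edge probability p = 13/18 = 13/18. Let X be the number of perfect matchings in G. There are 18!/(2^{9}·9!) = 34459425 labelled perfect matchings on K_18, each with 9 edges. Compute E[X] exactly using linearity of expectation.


K_18 has 18!/(2^{9}·9!) = 34459425 labelled perfect matchings.
For each such perfect matching H, let X_H = 1 if all 9 edges of H are present in G. Then P[X_H = 1] = p^{9} = (13/18)^{9} = 10604499373/198359290368.
By linearity: E[X] = Σ_H E[X_H] = 34459425 · p^{9} = 34459425 · 10604499373/198359290368 = 4511419145758525/2448880128.
Numerically: E[X] ≈ 1.8422e+06.

E[X] = 34459425 · (13/18)^{9} = 4511419145758525/2448880128 ≈ 1.8422e+06.


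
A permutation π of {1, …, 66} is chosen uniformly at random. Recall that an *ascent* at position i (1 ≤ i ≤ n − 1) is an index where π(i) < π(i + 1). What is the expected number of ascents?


Write X = Σ X_I over i = 1, …, 65, with X_I the indicator of one ascent.
There are 65 indicators.
For each fixed i, the pair (π(i), π(i+1)) is a uniformly random ordered pair of distinct values from {1, …, 66}; by symmetry P[π(i) < π(i+1)] = 1/2.
By linearity: E[X] = 65 · (1/2) = (66 − 1) · (1/2) = 65/2 ≈ 32.50000.

E[X] = 65/2 = 32.50000.


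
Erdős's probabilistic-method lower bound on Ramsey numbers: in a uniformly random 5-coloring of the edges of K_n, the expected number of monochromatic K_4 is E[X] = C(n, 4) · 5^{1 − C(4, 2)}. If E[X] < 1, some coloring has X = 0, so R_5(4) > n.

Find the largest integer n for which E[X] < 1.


We need C(n, 4) · 5^{1 − 6} < 1, i.e. C(n, 4) < 5^{6 − 1} = 3125.
Check values of n near the boundary:
  n = 14: C(14, 4) = 1001; 1001 < 3125? YES
  n = 15: C(15, 4) = 1365; 1365 < 3125? YES
  n = 16: C(16, 4) = 1820; 1820 < 3125? YES
  n = 17: C(17, 4) = 2380; 2380 < 3125? YES
  n = 18: C(18, 4) = 3060; 3060 < 3125? YES
  n = 19: C(19, 4) = 3876; 3876 < 3125? NO
  n = 20: C(20, 4) = 4845; 4845 < 3125? NO
  n = 21: C(21, 4) = 5985; 5985 < 3125? NO
The largest n with C(n, 4) < 3125 is n = 18 (where E[X] = 612/625 ≈ 0.9792000). Hence R_5(4) > 18, i.e. R_5(4) ≥ 19.

Largest n = 18; hence R_5(4) > 18.


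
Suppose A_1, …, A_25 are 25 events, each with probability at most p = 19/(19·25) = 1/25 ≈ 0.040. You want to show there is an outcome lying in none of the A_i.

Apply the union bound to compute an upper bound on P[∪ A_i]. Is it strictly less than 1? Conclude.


Union bound: P[∪_{i=1}^{25} A_i] ≤ Σ_i P[A_i] ≤ 25·p = 25·(1/25) = 1.
Numerically: 1 ≈ 1.000.
Is 1 < 1? NO.
Since the bound 1 is ≥ 1, the union bound is uninformative here; it does NOT by itself certify existence.

25·p = 1 ≈ 1.000; existence NOT certified by the union bound.


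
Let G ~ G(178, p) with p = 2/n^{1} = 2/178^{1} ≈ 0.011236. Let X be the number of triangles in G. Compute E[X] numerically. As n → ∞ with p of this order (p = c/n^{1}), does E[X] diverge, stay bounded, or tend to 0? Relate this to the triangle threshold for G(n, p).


Number of potential triangles: C(178, 3) = 924176.
Each occurs with probability p³ ≈ (0.011236)³ ≈ 1.4185021e-06.
By linearity: E[X] = C(178, 3)·p³ ≈ 924176 · 1.4185021e-06 ≈ 1.31095.
Here α = 1, so p = 2/n is exactly at the triangle threshold p ~ 1/n. Asymptotically E[X] → c³/6 = 2³/6 = 4/3 ≈ 1.33333, a bounded constant. In this regime the triangle count is asymptotically Poisson(c³/6).

E[X] ≈ 1.31095; in regime p = Θ(1/n^{1}) E[X] stays bounded (at the triangle threshold p ~ 1/n).


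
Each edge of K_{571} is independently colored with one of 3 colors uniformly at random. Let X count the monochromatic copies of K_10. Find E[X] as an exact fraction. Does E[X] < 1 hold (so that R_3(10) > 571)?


E[X] = C(571, 10) · 3^{1 − 45} = 937951290893172842001 · 3^{−44} = 937951290893172842001/984770902183611232881.
As a reduced fraction: E[X] = 104216810099241426889/109418989131512359209 ≈ 0.952456.
Is E[X] < 1? YES.
Since E[X] < 1, there exists a 3-coloring of K_{571} with no monochromatic K_10; hence R_3(10) > 571.

E[X] = 104216810099241426889/109418989131512359209 ≈ 0.952456; E[X] < 1, so R_3(10) > 571.


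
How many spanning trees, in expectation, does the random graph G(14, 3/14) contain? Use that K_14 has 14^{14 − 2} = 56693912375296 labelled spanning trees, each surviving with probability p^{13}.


K_14 has 14^{14 − 2} = 56693912375296 labelled spanning trees.
For each such spanning tree H, let X_H = 1 if all 13 edges of H are present in G. Then P[X_H = 1] = p^{13} = (3/14)^{13} = 1594323/793714773254144.
Summing the indicators: E[X] = Σ_H E[X_H] = 56693912375296 · p^{13} = 56693912375296 · 1594323/793714773254144 = 1594323/14.
Numerically: E[X] ≈ 1.139e+05.

E[X] = 56693912375296 · (3/14)^{13} = 1594323/14 ≈ 1.139e+05.


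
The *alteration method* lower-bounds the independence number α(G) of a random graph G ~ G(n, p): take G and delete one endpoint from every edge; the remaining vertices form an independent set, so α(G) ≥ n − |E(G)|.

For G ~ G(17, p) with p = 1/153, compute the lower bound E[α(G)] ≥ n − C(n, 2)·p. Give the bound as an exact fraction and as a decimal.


E[|E(G)|] = C(17, 2)·p = 136 · (1/153) = 8/9.
E[α(G)] ≥ n − E[|E(G)|] = 17 − 8/9 = 145/9.
Numerically: ≈ 16.11111.
(This is only a lower bound; the true E[α(G)] may be larger.)

E[α(G)] ≥ 145/9 ≈ 16.11111.


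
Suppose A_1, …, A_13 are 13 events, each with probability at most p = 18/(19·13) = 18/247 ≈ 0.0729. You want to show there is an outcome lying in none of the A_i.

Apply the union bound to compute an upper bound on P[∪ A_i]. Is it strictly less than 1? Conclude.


Union bound: P[∪_{i=1}^{13} A_i] ≤ Σ_i P[A_i] ≤ 13·p = 13·(18/247) = 18/19.
Numerically: 18/19 ≈ 0.9474.
Is 18/19 < 1? YES.
Since P[∪ A_i] ≤ 18/19 < 1, the complement has P[∩ A_i^c] ≥ 1 − 18/19 = 1/19 > 0, so some outcome avoids every A_i.

13·p = 18/19 ≈ 0.9474; existence CERTIFIED by the union bound.


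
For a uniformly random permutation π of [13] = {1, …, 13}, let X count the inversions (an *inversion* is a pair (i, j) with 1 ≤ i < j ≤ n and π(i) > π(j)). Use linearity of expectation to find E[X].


Write X = Σ X_I over the C(13, 2) = 78 pairs i < j, with X_I the indicator of one inversion.
There are 78 indicators.
For each fixed pair i < j, the values π(i) and π(j) are two distinct elements of {1, …, 13} in uniformly random order; by symmetry P[π(i) > π(j)] = 1/2.
By linearity: E[X] = 78 · (1/2) = C(13, 2) · (1/2) = 78/2 = 39 ≈ 39.000.

E[X] = 39 = 39.000.


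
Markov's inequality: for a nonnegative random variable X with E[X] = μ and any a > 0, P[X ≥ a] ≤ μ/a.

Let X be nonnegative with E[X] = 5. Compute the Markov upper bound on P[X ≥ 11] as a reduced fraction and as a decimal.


μ = E[X] = 5, a = 11.
Markov: P[X ≥ 11] ≤ μ/a = (5)/11 = 5/11.
Numerically: ≈ 0.455.
(Since a = 11 > μ = 5.000, the bound 5/11 is < 1 and informative.)

P[X ≥ 11] ≤ 5/11 ≈ 0.455.


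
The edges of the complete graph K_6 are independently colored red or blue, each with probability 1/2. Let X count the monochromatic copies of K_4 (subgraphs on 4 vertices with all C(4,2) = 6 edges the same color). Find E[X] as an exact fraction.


Let X = Σ_S X_S over the C(6, 4) = 15 subsets S of size 4, where X_S = 1 if the K_4 on S is monochromatic.
For a fixed S, the K_4 on S has C(4, 2) = 6 edges. P[all 6 edges red] = (1/2)^6, and likewise for blue, so P[monochromatic] = 2·(1/2)^6 = 2^{1 − 6} = 1/32.
By linearity of expectation: E[X] = C(6, 4) · 2^{1 − 6} = 15 · 1/32 = 15/32.
Numerically: E[X] ≈ 0.46875.

E[X] = C(6,4)·2^(1−C(4,2)) = 15/32 ≈ 0.46875.


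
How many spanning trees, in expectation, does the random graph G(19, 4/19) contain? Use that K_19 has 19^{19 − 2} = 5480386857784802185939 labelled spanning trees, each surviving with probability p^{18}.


K_19 has 19^{19 − 2} = 5480386857784802185939 labelled spanning trees.
For each such spanning tree H, let X_H = 1 if all 18 edges of H are present in G. Then P[X_H = 1] = p^{18} = (4/19)^{18} = 68719476736/104127350297911241532841.
By linearity: E[X] = Σ_H E[X_H] = 5480386857784802185939 · p^{18} = 5480386857784802185939 · 68719476736/104127350297911241532841 = 68719476736/19.
Numerically: E[X] ≈ 3.61681e+09.

E[X] = 5480386857784802185939 · (4/19)^{18} = 68719476736/19 ≈ 3.61681e+09.


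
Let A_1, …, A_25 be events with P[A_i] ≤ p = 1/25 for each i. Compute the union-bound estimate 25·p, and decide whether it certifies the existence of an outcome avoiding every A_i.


Union bound: P[∪_{i=1}^{25} A_i] ≤ Σ_i P[A_i] ≤ 25·p = 25·(1/25) = 1.
Numerically: 1 ≈ 1.000.
Is 1 < 1? NO.
Since the bound 1 is ≥ 1, the union bound is uninformative here; it does NOT by itself certify existence.

25·p = 1 ≈ 1.000; existence NOT certified by the union bound.


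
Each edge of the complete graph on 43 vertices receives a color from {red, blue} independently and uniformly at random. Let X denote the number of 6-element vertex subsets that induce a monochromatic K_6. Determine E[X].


Let X = Σ_S X_S over the C(43, 6) = 6096454 subsets S of size 6, where X_S = 1 if the K_6 on S is monochromatic.
For a fixed S, the K_6 on S has C(6, 2) = 15 edges. P[all 15 edges red] = (1/2)^15, and likewise for blue, so P[monochromatic] = 2·(1/2)^15 = 2^{1 − 15} = 1/16384.
Summing: E[X] = C(43, 6) · 2^{1 − 15} = 6096454 · 1/16384 = 3048227/8192.
Numerically: E[X] ≈ 372.09802.

E[X] = C(43,6)·2^(1−C(6,2)) = 3048227/8192 ≈ 372.09802.


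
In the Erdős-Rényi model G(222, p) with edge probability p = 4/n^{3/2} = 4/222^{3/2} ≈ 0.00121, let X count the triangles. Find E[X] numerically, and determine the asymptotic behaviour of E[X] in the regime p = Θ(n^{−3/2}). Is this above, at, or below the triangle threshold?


Number of potential triangles: C(222, 3) = 1798940.
Each occurs with probability p³ ≈ (0.00121)³ ≈ 1.76845e-09.
By linearity: E[X] = C(222, 3)·p³ ≈ 1798940 · 1.76845e-09 ≈ 0.003.
Since α = 3/2 > 1, p = c/n^{3/2} = o(1/n) is below the triangle threshold p ~ 1/n. Asymptotically E[X] ~ (c³/6)·n^{3(1−α)} = (4³/6)·n^{-1.5} → 0, so by Markov's inequality G has no triangles w.h.p.

E[X] ≈ 0.003; in regime p = Θ(1/n^{3/2}) E[X] tends to 0 (below the triangle threshold p ~ 1/n).
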